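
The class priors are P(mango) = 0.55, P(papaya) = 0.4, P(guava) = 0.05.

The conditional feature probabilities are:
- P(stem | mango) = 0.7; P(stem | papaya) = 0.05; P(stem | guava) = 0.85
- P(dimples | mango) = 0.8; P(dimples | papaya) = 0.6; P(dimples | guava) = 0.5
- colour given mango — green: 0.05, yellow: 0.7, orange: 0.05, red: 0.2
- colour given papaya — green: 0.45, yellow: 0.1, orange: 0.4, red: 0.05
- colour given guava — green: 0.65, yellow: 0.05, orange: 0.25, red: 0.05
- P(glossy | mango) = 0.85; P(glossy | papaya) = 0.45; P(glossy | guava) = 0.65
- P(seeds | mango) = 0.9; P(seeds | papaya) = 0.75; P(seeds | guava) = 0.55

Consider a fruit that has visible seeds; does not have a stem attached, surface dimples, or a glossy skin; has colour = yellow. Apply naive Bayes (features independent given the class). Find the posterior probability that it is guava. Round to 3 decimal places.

mango: 0.55 × (1−0.7) × (1−0.8) × 0.7 × (1−0.85) × 0.9 = 0.0031185
papaya: 0.4 × (1−0.05) × (1−0.6) × 0.1 × (1−0.45) × 0.75 = 0.00627
guava: 0.05 × (1−0.85) × (1−0.5) × 0.05 × (1−0.65) × 0.55 = 0.00003609375
P(guava | x) = 0.00003609375 / 0.00942459375 ≈ 0.004

0.004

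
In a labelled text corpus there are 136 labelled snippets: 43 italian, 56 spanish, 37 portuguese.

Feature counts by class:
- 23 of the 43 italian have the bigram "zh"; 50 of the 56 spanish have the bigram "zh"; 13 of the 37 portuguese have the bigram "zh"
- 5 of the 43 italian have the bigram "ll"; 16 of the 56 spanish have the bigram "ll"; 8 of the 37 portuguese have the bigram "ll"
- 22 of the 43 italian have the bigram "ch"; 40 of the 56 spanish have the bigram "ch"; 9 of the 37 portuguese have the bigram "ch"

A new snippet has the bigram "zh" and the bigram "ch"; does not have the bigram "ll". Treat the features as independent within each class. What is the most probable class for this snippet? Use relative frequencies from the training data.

italian: (43/136) × (23/43) × (38/43) × (22/43) ≈ 0.0764642
spanish: (56/136) × (50/56) × (40/56) × (40/56) ≈ 0.187575
portuguese: (37/136) × (13/37) × (29/37) × (9/37) ≈ 0.0182239
Highest score → spanish.

spanish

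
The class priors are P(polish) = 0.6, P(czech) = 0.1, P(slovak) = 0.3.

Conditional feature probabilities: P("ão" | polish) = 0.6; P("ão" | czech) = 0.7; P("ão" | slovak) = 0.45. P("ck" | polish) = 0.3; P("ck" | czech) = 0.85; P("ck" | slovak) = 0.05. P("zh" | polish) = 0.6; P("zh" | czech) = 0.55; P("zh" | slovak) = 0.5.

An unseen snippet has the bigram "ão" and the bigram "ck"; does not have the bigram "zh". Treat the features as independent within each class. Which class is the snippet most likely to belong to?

polish

polish: 0.6 × 0.6 × 0.3 × (1−0.6) = 0.0432
czech: 0.1 × 0.7 × 0.85 × (1−0.55) = 0.026775
slovak: 0.3 × 0.45 × 0.05 × (1−0.5) = 0.003375
Highest score → polish.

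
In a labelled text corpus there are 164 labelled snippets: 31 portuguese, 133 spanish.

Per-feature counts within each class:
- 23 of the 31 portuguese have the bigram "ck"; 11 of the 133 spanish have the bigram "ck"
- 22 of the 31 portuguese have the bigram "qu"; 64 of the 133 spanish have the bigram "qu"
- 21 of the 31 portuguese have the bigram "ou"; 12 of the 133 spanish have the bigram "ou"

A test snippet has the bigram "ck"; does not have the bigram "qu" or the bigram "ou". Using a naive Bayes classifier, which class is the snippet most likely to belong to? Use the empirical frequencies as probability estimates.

spanish

portuguese: (31/164) × (23/31) × (9/31) × (10/31) ≈ 0.0131342
spanish: (133/164) × (11/133) × (69/133) × (121/133) ≈ 0.0316577
Highest score → spanish.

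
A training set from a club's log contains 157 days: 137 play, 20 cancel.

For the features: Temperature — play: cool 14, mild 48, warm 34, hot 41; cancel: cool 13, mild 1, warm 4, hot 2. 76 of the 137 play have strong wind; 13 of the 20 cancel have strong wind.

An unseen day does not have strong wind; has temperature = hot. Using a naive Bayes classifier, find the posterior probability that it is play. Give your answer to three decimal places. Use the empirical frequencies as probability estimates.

play: (137/157) × (41/137) × (61/137) ≈ 0.116277
cancel: (20/157) × (2/20) × (7/20) ≈ 0.0044586
P(play | x) = 0.116277 / 0.1207356 ≈ 0.963

0.963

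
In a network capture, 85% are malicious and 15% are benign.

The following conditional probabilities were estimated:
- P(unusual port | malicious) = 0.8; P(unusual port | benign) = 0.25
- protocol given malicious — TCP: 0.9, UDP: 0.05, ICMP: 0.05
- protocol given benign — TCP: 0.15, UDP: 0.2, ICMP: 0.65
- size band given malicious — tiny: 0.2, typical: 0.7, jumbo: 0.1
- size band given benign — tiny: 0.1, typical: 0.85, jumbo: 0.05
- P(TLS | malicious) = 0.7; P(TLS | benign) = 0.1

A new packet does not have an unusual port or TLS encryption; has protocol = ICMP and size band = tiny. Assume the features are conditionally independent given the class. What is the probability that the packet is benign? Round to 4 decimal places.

0.9281

malicious: 0.85 × (1−0.8) × 0.05 × 0.2 × (1−0.7) = 0.00051
benign: 0.15 × (1−0.25) × 0.65 × 0.1 × (1−0.1) = 0.00658125
P(benign | x) = 0.00658125 / 0.00709125 ≈ 0.9281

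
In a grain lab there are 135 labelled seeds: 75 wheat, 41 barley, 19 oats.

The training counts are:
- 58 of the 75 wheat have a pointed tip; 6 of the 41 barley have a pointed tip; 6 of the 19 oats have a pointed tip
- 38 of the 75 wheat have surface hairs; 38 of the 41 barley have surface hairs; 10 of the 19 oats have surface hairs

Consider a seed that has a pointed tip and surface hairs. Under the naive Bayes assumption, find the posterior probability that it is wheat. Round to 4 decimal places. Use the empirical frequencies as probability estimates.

wheat: (75/135) × (58/75) × (38/75) ≈ 0.217679
barley: (41/135) × (6/41) × (38/41) ≈ 0.0411924
oats: (19/135) × (6/19) × (10/19) ≈ 0.0233918
P(wheat | x) = 0.217679 / 0.2822632 ≈ 0.7712

0.7712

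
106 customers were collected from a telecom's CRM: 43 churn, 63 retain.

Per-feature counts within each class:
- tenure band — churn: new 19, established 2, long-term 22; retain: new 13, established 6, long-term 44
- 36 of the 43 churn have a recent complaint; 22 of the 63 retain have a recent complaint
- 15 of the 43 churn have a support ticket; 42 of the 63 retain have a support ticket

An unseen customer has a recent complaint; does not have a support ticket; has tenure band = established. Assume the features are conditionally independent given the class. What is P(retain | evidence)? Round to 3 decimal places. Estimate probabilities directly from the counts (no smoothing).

0.390

churn: (43/106) × (2/43) × (36/43) × (28/43) ≈ 0.010286
retain: (63/106) × (6/63) × (22/63) × (21/63) ≈ 0.0065888
P(retain | x) = 0.0065888 / 0.0168748 ≈ 0.390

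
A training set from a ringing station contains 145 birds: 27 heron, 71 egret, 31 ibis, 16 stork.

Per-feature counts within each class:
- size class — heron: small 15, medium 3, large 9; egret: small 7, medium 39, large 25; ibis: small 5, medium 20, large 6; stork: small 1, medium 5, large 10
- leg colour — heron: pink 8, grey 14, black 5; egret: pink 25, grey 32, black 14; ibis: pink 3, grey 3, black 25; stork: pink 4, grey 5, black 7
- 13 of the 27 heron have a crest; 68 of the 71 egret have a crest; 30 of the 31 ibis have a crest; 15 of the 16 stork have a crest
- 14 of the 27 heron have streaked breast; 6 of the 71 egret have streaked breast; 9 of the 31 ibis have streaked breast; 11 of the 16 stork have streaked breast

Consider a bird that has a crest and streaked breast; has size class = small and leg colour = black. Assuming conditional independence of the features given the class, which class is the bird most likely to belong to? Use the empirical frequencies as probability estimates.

ibis

heron: (27/145) × (15/27) × (5/27) × (13/27) × (14/27) ≈ 0.0047827
egret: (71/145) × (7/71) × (14/71) × (68/71) × (6/71) ≈ 0.000770448
ibis: (31/145) × (5/31) × (25/31) × (30/31) × (9/31) ≈ 0.00781305
stork: (16/145) × (1/16) × (7/16) × (15/16) × (11/16) ≈ 0.00194471
Highest score → ibis.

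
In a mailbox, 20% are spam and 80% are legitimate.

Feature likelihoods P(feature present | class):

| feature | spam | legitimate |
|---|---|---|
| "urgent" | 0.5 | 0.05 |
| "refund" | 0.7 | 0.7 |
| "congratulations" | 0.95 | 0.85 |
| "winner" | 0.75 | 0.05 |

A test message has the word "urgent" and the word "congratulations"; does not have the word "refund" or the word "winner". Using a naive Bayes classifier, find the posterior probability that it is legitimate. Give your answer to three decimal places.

0.576

spam: 0.2 × 0.5 × (1−0.7) × 0.95 × (1−0.75) = 0.007125
legitimate: 0.8 × 0.05 × (1−0.7) × 0.85 × (1−0.05) = 0.00969
P(legitimate | x) = 0.00969 / 0.016815 ≈ 0.576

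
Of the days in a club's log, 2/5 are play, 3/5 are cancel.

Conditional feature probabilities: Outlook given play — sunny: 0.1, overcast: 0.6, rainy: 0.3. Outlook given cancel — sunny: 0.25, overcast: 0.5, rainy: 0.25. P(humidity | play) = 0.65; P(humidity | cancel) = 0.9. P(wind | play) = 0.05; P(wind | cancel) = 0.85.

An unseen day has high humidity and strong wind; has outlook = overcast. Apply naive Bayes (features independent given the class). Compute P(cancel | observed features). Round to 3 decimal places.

play: 0.4 × 0.6 × 0.65 × 0.05 = 0.0078
cancel: 0.6 × 0.5 × 0.9 × 0.85 = 0.2295
P(cancel | x) = 0.2295 / 0.2373 ≈ 0.967

0.967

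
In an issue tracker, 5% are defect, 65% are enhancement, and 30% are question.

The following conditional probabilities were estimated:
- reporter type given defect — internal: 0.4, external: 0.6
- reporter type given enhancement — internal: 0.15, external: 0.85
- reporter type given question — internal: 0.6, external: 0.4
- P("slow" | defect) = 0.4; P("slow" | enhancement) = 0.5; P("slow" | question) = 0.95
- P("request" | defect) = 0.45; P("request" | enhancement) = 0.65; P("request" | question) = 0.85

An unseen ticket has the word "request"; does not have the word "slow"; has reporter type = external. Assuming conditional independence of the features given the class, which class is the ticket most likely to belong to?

defect: 0.05 × 0.6 × (1−0.4) × 0.45 = 0.0081
enhancement: 0.65 × 0.85 × (1−0.5) × 0.65 = 0.1795625
question: 0.3 × 0.4 × (1−0.95) × 0.85 = 0.0051
Highest score → enhancement.

enhancement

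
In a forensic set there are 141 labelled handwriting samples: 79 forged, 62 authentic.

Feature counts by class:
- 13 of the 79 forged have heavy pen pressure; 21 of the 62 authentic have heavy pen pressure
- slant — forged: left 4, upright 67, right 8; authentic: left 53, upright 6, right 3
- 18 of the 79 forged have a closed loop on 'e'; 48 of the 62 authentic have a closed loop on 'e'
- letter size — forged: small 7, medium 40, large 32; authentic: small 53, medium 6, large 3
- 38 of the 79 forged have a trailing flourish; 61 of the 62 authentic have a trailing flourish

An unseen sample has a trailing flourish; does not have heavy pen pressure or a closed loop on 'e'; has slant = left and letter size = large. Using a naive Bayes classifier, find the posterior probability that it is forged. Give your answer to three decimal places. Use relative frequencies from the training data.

0.572

forged: (79/141) × (66/79) × (4/79) × (61/79) × (32/79) × (38/79) ≈ 0.00356566
authentic: (62/141) × (41/62) × (53/62) × (14/62) × (3/62) × (61/62) ≈ 0.0026721
P(forged | x) = 0.00356566 / 0.00623776 ≈ 0.572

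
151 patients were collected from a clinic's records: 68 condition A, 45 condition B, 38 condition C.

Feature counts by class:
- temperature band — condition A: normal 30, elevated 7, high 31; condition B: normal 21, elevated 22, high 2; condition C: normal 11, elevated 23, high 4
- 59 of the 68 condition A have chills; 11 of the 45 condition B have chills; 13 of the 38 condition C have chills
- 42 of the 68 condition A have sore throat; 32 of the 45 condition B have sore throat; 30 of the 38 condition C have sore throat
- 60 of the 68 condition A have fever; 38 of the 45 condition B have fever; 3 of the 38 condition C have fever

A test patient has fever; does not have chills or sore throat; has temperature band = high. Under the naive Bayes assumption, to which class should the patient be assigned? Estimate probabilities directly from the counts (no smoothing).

condition A

condition A: (68/151) × (31/68) × (9/68) × (26/68) × (60/68) ≈ 0.00916696
condition B: (45/151) × (2/45) × (34/45) × (13/45) × (38/45) ≈ 0.0024413
condition C: (38/151) × (4/38) × (25/38) × (8/38) × (3/38) ≈ 0.000289657
Highest score → condition A.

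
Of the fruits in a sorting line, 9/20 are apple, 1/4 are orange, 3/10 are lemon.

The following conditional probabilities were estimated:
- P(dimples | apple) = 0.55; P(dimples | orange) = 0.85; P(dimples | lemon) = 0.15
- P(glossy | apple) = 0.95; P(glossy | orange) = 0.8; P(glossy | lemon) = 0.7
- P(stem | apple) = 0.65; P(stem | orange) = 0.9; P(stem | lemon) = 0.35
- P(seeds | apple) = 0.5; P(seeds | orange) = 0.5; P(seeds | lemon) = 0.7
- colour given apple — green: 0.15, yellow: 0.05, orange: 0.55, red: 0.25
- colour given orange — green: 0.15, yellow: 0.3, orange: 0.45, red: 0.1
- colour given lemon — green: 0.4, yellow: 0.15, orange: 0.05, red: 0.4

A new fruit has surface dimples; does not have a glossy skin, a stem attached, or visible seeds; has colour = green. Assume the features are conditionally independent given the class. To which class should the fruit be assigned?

lemon

apple: 0.45 × 0.55 × (1−0.95) × (1−0.65) × (1−0.5) × 0.15 = 0.00032484375
orange: 0.25 × 0.85 × (1−0.8) × (1−0.9) × (1−0.5) × 0.15 = 0.00031875
lemon: 0.3 × 0.15 × (1−0.7) × (1−0.35) × (1−0.7) × 0.4 = 0.001053
Highest score → lemon.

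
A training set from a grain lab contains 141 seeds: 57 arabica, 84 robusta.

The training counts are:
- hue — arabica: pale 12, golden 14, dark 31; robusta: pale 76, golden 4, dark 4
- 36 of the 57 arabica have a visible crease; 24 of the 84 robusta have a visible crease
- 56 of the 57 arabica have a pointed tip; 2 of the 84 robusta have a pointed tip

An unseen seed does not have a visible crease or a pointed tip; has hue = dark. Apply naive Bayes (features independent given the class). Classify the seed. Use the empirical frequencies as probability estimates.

robusta

arabica: (57/141) × (31/57) × (21/57) × (1/57) ≈ 0.00142106
robusta: (84/141) × (4/84) × (60/84) × (82/84) ≈ 0.019781
Highest score → robusta.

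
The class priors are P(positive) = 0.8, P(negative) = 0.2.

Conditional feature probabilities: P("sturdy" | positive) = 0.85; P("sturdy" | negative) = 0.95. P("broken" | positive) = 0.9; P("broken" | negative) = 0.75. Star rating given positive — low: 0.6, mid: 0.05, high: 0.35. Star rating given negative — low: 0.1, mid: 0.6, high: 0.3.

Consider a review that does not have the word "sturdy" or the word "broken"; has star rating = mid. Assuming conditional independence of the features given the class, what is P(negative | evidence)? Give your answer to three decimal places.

positive: 0.8 × (1−0.85) × (1−0.9) × 0.05 = 0.0006
negative: 0.2 × (1−0.95) × (1−0.75) × 0.6 = 0.0015
P(negative | x) = 0.0015 / 0.0021 ≈ 0.714

0.714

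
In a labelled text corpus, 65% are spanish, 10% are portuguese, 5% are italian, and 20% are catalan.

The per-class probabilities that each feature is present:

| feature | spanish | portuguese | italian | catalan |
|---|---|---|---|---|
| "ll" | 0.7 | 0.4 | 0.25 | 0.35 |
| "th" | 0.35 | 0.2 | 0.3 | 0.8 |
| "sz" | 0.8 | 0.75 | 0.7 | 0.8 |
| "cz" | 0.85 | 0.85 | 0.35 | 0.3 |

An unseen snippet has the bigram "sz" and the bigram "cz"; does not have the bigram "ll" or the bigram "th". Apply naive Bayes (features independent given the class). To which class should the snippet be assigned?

spanish

spanish: 0.65 × (1−0.7) × (1−0.35) × 0.8 × 0.85 = 0.08619
portuguese: 0.1 × (1−0.4) × (1−0.2) × 0.75 × 0.85 = 0.0306
italian: 0.05 × (1−0.25) × (1−0.3) × 0.7 × 0.35 = 0.00643125
catalan: 0.2 × (1−0.35) × (1−0.8) × 0.8 × 0.3 = 0.00624
Highest score → spanish.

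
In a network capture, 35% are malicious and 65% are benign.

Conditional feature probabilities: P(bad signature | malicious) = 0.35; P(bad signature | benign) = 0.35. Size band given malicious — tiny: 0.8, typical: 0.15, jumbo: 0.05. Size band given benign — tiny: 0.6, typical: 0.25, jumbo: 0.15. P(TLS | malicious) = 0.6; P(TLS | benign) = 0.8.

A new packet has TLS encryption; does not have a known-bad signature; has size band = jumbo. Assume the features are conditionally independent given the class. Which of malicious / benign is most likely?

malicious: 0.35 × (1−0.35) × 0.05 × 0.6 = 0.006825
benign: 0.65 × (1−0.35) × 0.15 × 0.8 = 0.0507
Highest score → benign.

benign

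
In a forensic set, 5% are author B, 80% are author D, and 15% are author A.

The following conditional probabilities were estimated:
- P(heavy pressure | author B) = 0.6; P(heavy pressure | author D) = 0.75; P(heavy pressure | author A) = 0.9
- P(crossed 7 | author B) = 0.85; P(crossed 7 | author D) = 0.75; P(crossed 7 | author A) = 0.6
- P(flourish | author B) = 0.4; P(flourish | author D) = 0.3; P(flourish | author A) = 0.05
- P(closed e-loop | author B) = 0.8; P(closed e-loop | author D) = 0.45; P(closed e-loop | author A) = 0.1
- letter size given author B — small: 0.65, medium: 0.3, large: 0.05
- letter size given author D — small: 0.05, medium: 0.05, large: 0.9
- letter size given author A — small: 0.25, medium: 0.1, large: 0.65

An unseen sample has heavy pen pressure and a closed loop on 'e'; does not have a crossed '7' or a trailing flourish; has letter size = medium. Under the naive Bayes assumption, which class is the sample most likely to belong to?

author D

author B: 0.05 × 0.6 × (1−0.85) × (1−0.4) × 0.8 × 0.3 = 0.000648
author D: 0.8 × 0.75 × (1−0.75) × (1−0.3) × 0.45 × 0.05 = 0.0023625
author A: 0.15 × 0.9 × (1−0.6) × (1−0.05) × 0.1 × 0.1 = 0.000513
Highest score → author D.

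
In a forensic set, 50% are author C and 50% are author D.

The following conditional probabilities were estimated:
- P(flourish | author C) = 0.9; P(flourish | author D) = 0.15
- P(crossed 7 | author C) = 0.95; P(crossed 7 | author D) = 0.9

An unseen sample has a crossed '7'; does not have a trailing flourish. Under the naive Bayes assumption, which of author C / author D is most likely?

author D

author C: 0.5 × (1−0.9) × 0.95 = 0.0475
author D: 0.5 × (1−0.15) × 0.9 = 0.3825
Highest score → author D.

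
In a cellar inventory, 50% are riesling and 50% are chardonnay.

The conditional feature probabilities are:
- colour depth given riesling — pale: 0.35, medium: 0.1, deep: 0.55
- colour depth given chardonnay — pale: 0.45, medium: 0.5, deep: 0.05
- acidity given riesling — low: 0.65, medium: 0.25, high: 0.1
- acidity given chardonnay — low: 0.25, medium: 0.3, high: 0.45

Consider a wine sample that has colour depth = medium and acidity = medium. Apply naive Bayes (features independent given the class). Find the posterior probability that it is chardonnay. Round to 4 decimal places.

0.8571

riesling: 0.5 × 0.1 × 0.25 = 0.0125
chardonnay: 0.5 × 0.5 × 0.3 = 0.075
P(chardonnay | x) = 0.075 / 0.0875 ≈ 0.8571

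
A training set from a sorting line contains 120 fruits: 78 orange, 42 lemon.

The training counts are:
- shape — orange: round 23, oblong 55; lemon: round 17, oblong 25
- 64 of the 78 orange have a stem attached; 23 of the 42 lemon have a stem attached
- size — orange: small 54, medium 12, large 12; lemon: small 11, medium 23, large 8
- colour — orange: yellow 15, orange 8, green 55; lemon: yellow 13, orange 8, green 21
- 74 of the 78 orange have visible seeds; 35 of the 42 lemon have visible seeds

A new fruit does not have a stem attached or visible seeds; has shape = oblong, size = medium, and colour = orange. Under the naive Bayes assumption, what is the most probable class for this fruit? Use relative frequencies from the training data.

orange: (78/120) × (55/78) × (14/78) × (12/78) × (8/78) × (4/78) ≈ 0.0000665675
lemon: (42/120) × (25/42) × (19/42) × (23/42) × (8/42) × (7/42) ≈ 0.00163844
Highest score → lemon.

lemon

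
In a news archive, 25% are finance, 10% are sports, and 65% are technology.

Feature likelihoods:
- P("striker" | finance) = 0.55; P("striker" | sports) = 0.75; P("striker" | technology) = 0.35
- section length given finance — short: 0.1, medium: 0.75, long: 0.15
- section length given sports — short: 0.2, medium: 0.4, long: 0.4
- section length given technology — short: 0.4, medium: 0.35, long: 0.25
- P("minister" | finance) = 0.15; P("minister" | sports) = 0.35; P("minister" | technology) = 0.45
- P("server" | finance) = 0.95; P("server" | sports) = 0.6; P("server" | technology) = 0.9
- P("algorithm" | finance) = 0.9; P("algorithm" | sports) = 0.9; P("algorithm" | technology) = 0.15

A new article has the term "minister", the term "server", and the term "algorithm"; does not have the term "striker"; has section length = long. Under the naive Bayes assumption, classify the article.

technology

finance: 0.25 × (1−0.55) × 0.15 × 0.15 × 0.95 × 0.9 = 0.00216421875
sports: 0.1 × (1−0.75) × 0.4 × 0.35 × 0.6 × 0.9 = 0.00189
technology: 0.65 × (1−0.35) × 0.25 × 0.45 × 0.9 × 0.15 = 0.00641671875
Highest score → technology.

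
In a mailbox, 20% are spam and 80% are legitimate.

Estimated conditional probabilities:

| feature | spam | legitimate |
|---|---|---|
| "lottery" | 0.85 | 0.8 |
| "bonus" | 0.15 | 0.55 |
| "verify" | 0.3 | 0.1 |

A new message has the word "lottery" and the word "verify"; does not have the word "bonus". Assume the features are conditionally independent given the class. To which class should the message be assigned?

spam: 0.2 × 0.85 × (1−0.15) × 0.3 = 0.04335
legitimate: 0.8 × 0.8 × (1−0.55) × 0.1 = 0.0288
Highest score → spam.

spam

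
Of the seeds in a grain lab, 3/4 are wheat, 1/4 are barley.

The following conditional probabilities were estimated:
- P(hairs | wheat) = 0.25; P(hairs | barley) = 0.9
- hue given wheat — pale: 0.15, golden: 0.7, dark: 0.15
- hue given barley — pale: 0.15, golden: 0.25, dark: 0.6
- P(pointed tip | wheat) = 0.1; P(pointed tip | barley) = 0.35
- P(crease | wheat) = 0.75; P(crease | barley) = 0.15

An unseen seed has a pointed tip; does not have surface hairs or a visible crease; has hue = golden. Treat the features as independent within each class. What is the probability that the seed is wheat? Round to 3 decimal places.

wheat: 0.75 × (1−0.25) × 0.7 × 0.1 × (1−0.75) = 0.00984375
barley: 0.25 × (1−0.9) × 0.25 × 0.35 × (1−0.15) = 0.001859375
P(wheat | x) = 0.00984375 / 0.011703125 ≈ 0.841

0.841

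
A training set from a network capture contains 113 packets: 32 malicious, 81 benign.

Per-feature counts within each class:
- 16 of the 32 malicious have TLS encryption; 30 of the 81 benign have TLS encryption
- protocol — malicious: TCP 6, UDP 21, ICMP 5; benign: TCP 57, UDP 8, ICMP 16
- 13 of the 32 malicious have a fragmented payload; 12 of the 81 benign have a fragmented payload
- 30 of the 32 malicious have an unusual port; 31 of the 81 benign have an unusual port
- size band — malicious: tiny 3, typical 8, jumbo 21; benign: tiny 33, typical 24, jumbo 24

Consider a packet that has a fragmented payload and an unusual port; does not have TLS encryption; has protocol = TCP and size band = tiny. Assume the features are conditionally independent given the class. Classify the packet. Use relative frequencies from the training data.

malicious: (32/113) × (16/32) × (6/32) × (13/32) × (30/32) × (3/32) ≈ 0.000947935
benign: (81/113) × (51/81) × (57/81) × (12/81) × (31/81) × (33/81) ≈ 0.00733641
Highest score → benign.

benign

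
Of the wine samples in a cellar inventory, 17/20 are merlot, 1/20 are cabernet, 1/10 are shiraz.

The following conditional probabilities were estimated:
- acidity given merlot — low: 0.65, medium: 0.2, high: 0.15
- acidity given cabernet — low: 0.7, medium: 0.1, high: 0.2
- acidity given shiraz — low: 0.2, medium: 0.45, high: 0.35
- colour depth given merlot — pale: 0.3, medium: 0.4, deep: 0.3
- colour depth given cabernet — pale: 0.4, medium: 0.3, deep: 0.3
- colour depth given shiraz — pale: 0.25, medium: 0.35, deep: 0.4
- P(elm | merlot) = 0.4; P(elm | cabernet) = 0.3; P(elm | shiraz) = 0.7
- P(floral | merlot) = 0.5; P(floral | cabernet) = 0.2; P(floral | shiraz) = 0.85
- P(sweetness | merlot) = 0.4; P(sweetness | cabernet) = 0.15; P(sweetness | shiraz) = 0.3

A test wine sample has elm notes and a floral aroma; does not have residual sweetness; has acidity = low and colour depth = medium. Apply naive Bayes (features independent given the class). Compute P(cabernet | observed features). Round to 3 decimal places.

0.018

merlot: 0.85 × 0.65 × 0.4 × 0.4 × 0.5 × (1−0.4) = 0.02652
cabernet: 0.05 × 0.7 × 0.3 × 0.3 × 0.2 × (1−0.15) = 0.0005355
shiraz: 0.1 × 0.2 × 0.35 × 0.7 × 0.85 × (1−0.3) = 0.0029155
P(cabernet | x) = 0.0005355 / 0.029971 ≈ 0.018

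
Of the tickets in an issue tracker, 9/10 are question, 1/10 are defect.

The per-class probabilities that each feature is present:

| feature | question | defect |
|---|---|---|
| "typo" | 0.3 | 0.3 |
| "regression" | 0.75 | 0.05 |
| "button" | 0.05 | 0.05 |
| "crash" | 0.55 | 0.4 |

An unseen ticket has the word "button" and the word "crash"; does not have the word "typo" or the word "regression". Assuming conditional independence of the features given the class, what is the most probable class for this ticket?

question

question: 0.9 × (1−0.3) × (1−0.75) × 0.05 × 0.55 = 0.00433125
defect: 0.1 × (1−0.3) × (1−0.05) × 0.05 × 0.4 = 0.00133
Highest score → question.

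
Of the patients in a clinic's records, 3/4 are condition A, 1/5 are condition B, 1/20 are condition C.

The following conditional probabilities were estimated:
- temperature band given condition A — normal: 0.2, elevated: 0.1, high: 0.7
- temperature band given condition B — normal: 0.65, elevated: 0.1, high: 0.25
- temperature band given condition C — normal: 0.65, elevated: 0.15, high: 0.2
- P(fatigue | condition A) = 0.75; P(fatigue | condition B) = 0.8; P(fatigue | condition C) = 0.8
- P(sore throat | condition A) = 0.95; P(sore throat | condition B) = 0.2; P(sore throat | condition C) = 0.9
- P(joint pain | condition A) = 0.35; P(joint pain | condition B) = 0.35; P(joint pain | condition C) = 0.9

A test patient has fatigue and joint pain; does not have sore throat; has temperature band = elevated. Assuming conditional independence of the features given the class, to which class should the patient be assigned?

condition B

condition A: 0.75 × 0.1 × 0.75 × (1−0.95) × 0.35 = 0.000984375
condition B: 0.2 × 0.1 × 0.8 × (1−0.2) × 0.35 = 0.00448
condition C: 0.05 × 0.15 × 0.8 × (1−0.9) × 0.9 = 0.00054
Highest score → condition B.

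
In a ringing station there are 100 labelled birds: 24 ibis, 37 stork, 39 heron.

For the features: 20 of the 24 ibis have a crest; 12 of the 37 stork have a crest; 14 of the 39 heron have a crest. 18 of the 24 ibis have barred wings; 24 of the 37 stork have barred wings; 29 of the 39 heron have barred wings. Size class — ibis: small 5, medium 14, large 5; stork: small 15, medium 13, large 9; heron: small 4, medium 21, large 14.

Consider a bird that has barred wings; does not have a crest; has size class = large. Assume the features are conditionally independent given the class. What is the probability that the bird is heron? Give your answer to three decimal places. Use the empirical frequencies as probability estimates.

0.594

ibis: (24/100) × (4/24) × (18/24) × (5/24) = 0.00625
stork: (37/100) × (25/37) × (24/37) × (9/37) ≈ 0.0394449
heron: (39/100) × (25/39) × (29/39) × (14/39) ≈ 0.0667324
P(heron | x) = 0.0667324 / 0.1124273 ≈ 0.594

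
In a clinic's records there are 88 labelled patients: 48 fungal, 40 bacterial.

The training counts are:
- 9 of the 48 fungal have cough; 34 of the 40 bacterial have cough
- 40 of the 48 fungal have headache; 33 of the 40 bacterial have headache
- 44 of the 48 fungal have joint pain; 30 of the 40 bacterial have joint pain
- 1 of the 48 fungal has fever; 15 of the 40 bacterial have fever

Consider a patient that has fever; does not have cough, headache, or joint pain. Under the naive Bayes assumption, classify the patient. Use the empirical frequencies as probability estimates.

bacterial

fungal: (48/88) × (39/48) × (8/48) × (4/48) × (1/48) ≈ 0.000128235
bacterial: (40/88) × (6/40) × (7/40) × (10/40) × (15/40) ≈ 0.00111861
Highest score → bacterial.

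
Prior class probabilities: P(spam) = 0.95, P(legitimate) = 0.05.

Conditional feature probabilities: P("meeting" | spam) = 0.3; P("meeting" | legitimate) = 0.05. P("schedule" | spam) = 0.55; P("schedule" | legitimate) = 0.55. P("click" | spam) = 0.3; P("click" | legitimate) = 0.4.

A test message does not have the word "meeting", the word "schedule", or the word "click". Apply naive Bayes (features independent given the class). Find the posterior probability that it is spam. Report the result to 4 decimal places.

0.9423

spam: 0.95 × (1−0.3) × (1−0.55) × (1−0.3) = 0.209475
legitimate: 0.05 × (1−0.05) × (1−0.55) × (1−0.4) = 0.012825
P(spam | x) = 0.209475 / 0.2223 ≈ 0.9423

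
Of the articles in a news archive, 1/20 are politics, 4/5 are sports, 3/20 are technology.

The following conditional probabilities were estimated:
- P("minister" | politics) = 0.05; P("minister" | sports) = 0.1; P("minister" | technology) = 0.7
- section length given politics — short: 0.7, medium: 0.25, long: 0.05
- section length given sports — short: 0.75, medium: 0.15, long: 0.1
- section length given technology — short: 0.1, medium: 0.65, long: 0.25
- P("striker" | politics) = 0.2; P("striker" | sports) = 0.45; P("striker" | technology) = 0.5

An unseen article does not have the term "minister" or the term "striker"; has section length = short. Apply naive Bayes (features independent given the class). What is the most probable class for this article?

politics: 0.05 × (1−0.05) × 0.7 × (1−0.2) = 0.0266
sports: 0.8 × (1−0.1) × 0.75 × (1−0.45) = 0.297
technology: 0.15 × (1−0.7) × 0.1 × (1−0.5) = 0.00225
Highest score → sports.

sports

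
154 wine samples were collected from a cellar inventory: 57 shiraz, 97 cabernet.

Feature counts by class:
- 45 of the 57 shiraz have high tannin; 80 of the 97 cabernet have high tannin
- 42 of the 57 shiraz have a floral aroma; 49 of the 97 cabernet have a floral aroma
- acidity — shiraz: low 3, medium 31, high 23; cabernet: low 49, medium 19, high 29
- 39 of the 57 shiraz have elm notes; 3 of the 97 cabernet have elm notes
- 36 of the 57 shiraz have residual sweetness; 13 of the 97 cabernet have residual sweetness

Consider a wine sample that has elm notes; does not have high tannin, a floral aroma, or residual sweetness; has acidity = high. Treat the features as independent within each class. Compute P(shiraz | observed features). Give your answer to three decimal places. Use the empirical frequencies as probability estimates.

shiraz: (57/154) × (12/57) × (15/57) × (23/57) × (39/57) × (21/57) ≈ 0.00208576
cabernet: (97/154) × (17/97) × (48/97) × (29/97) × (3/97) × (84/97) ≈ 0.000437402
P(shiraz | x) = 0.00208576 / 0.002523162 ≈ 0.827

0.827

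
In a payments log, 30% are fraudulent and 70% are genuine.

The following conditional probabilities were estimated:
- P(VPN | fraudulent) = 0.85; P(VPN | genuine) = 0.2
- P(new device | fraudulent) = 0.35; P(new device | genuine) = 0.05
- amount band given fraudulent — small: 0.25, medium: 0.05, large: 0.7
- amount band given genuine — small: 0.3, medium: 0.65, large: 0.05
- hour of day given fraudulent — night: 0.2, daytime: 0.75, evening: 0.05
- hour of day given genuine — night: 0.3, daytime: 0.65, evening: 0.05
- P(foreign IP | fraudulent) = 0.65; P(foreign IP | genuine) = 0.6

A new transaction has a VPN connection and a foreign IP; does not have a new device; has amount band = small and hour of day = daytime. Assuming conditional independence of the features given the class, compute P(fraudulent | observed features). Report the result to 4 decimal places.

fraudulent: 0.3 × 0.85 × (1−0.35) × 0.25 × 0.75 × 0.65 = 0.02020078125
genuine: 0.7 × 0.2 × (1−0.05) × 0.3 × 0.65 × 0.6 = 0.015561
P(fraudulent | x) = 0.02020078125 / 0.03576178125 ≈ 0.5649

0.5649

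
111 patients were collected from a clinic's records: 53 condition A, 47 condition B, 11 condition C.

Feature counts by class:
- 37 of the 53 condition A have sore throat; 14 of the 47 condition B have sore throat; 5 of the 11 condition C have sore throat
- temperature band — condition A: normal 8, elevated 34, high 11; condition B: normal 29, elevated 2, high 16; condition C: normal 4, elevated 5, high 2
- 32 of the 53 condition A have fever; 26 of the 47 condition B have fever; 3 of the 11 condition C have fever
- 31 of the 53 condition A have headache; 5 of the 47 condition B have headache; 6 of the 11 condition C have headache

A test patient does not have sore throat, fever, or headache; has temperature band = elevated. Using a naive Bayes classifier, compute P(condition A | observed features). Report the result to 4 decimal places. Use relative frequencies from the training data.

condition A: (53/111) × (16/53) × (34/53) × (21/53) × (22/53) ≈ 0.0152086
condition B: (47/111) × (33/47) × (2/47) × (21/47) × (42/47) ≈ 0.00505122
condition C: (11/111) × (6/11) × (5/11) × (8/11) × (5/11) ≈ 0.00812232
P(condition A | x) = 0.0152086 / 0.02838214 ≈ 0.5359

0.5359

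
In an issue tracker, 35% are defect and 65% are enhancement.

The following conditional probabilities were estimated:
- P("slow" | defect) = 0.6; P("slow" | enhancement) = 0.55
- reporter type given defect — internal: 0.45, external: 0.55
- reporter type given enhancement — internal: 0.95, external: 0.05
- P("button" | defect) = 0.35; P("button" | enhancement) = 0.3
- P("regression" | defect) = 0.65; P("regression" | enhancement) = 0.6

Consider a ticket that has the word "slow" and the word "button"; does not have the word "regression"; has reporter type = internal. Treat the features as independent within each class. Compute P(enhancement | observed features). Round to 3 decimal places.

0.779

defect: 0.35 × 0.6 × 0.45 × 0.35 × (1−0.65) = 0.01157625
enhancement: 0.65 × 0.55 × 0.95 × 0.3 × (1−0.6) = 0.040755
P(enhancement | x) = 0.040755 / 0.05233125 ≈ 0.779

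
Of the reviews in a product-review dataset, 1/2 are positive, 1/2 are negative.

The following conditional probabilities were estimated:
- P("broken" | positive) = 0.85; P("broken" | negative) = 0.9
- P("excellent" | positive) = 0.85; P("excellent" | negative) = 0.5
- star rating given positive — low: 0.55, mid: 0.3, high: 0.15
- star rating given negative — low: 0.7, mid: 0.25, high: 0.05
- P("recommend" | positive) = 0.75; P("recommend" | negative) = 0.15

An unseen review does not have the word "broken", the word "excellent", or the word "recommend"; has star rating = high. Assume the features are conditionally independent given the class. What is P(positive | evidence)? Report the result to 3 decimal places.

positive: 0.5 × (1−0.85) × (1−0.85) × 0.15 × (1−0.75) = 0.000421875
negative: 0.5 × (1−0.9) × (1−0.5) × 0.05 × (1−0.15) = 0.0010625
P(positive | x) = 0.000421875 / 0.001484375 ≈ 0.284

0.284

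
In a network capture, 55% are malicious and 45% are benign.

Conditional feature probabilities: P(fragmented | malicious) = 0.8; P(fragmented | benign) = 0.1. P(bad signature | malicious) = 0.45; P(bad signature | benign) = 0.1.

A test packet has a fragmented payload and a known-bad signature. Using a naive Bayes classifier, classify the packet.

malicious: 0.55 × 0.8 × 0.45 = 0.198
benign: 0.45 × 0.1 × 0.1 = 0.0045
Highest score → malicious.

malicious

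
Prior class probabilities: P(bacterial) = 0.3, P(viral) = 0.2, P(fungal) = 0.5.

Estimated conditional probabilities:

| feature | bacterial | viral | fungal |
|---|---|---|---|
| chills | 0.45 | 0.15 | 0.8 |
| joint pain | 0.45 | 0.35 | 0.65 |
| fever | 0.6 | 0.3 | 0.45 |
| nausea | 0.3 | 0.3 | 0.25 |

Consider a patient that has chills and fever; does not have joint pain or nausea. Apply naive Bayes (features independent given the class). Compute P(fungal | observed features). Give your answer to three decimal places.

bacterial: 0.3 × 0.45 × (1−0.45) × 0.6 × (1−0.3) = 0.031185
viral: 0.2 × 0.15 × (1−0.35) × 0.3 × (1−0.3) = 0.004095
fungal: 0.5 × 0.8 × (1−0.65) × 0.45 × (1−0.25) = 0.04725
P(fungal | x) = 0.04725 / 0.08253 ≈ 0.573

0.573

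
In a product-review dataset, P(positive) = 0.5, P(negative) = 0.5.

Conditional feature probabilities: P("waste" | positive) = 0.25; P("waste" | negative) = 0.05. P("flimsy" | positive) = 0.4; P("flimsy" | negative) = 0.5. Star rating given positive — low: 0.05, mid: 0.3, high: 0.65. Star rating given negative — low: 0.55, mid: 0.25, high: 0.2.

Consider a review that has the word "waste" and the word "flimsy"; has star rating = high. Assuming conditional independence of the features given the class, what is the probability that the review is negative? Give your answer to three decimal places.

0.071

positive: 0.5 × 0.25 × 0.4 × 0.65 = 0.0325
negative: 0.5 × 0.05 × 0.5 × 0.2 = 0.0025
P(negative | x) = 0.0025 / 0.035 ≈ 0.071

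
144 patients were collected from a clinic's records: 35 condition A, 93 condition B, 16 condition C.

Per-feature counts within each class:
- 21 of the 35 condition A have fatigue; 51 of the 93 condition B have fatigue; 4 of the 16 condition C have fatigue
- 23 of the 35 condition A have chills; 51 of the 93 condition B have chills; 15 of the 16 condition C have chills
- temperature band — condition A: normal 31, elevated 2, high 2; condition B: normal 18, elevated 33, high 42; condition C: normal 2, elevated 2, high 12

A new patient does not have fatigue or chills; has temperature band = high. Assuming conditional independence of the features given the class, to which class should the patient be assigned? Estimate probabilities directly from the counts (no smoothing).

condition A: (35/144) × (14/35) × (12/35) × (2/35) ≈ 0.00190476
condition B: (93/144) × (42/93) × (42/93) × (42/93) ≈ 0.0594866
condition C: (16/144) × (12/16) × (1/16) × (12/16) = 0.00390625
Highest score → condition B.

condition B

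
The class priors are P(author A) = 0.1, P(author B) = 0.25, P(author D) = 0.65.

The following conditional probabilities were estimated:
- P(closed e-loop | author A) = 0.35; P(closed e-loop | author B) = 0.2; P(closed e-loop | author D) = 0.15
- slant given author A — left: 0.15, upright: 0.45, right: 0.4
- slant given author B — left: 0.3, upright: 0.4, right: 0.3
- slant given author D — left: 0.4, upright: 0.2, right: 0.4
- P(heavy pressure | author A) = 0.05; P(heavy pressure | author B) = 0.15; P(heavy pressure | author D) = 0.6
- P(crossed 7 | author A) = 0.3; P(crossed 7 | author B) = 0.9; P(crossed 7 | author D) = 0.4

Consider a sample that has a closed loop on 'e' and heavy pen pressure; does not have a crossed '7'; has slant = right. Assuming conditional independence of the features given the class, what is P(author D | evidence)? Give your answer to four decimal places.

0.9515

author A: 0.1 × 0.35 × 0.4 × 0.05 × (1−0.3) = 0.00049
author B: 0.25 × 0.2 × 0.3 × 0.15 × (1−0.9) = 0.000225
author D: 0.65 × 0.15 × 0.4 × 0.6 × (1−0.4) = 0.01404
P(author D | x) = 0.01404 / 0.014755 ≈ 0.9515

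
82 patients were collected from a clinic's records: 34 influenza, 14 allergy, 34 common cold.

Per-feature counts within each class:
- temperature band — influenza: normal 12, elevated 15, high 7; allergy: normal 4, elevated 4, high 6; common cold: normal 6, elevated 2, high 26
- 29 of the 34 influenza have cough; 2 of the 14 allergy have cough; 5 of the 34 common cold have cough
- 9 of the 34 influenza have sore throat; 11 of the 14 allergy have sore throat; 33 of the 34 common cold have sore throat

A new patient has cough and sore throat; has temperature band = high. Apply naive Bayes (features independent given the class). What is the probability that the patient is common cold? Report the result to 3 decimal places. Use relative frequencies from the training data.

0.622

influenza: (34/82) × (7/34) × (29/34) × (9/34) ≈ 0.0192738
allergy: (14/82) × (6/14) × (2/14) × (11/14) ≈ 0.00821304
common cold: (34/82) × (26/34) × (5/34) × (33/34) ≈ 0.045257
P(common cold | x) = 0.045257 / 0.07274384 ≈ 0.622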